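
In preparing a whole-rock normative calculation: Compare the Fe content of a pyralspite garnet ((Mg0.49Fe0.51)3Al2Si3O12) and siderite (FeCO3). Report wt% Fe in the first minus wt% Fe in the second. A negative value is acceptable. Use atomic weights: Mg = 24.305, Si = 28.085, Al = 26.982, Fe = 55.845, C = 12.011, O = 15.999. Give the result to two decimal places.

-29.27 percentage points

M((Mg0.49Fe0.51)3Al2Si3O12) = 451.378 g/mol, so wt% Fe = 85.443/451.378 × 100 = 18.93%.
M(FeCO3) = 115.853 g/mol, so wt% Fe = 55.845/115.853 × 100 = 48.20%.
18.93 − 48.20 = -29.27 pp.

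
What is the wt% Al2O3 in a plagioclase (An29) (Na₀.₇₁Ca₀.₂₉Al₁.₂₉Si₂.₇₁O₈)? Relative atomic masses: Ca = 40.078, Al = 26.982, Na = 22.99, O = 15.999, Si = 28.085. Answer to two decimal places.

24.64 wt%

Molar mass of Na₀.₇₁Ca₀.₂₉Al₁.₂₉Si₂.₇₁O₈ = 0.71×22.99 + 0.29×40.078 + 1.29×26.982 + 2.71×28.085 + 8×15.999 = 266.855 g/mol.
Each formula unit contains 1.29 Al, equivalent to 1.29/2 = 0.6450 mol Al2O3.
M(Al2O3) = 2×26.982 + 3×15.999 = 101.961 g/mol.
Mass of Al2O3 per formula unit = 0.6450 × 101.961 = 65.765 g.
Al2O3 wt% = 65.765 / 266.855 × 100 = 24.64%.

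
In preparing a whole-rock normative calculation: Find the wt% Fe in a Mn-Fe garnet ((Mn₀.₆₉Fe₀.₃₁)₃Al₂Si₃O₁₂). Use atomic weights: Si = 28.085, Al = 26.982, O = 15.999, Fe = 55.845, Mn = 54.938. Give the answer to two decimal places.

M((Mn₀.₆₉Fe₀.₃₁)₃Al₂Si₃O₁₂) = 495.865 g/mol.
Fe contributes 0.93 × 55.845 = 51.936 g per mole.
51.936/495.865 = 0.1047 → 10.47%.

10.47 weight percent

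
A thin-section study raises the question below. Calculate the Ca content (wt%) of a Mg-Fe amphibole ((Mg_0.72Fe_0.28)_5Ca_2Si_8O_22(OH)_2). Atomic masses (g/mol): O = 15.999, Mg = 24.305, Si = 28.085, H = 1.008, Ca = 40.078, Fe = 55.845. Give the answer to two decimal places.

Molar mass of (Mg_0.72Fe_0.28)_5Ca_2Si_8O_22(OH)_2: 3.60*24.305 + 1.40*55.845 + 2*40.078 + 8*28.085 + 24*15.999 + 2*1.008 = 856.509 g/mol.
Mass of Ca per formula unit: 2 × 40.078 = 80.156 g.
Weight fraction Ca = 80.156 / 856.509 = 0.0936.

9.36 wt%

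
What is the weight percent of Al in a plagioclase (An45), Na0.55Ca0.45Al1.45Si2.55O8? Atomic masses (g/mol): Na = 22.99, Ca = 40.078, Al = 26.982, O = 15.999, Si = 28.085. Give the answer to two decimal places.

Formula mass = 0.55·22.99 + 0.45·40.078 + 1.45·26.982 + 2.55·28.085 + 8·15.999 = 269.412 g/mol, of which 39.124 g is Al.
So Al makes up 39.124/269.412 = 0.1452 of the mass, i.e. 14.52%.

14.52 wt%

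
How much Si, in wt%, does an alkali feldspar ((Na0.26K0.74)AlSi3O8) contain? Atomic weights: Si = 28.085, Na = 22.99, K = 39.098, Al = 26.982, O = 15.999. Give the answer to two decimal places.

30.73 wt%

Molar mass of (Na0.26K0.74)AlSi3O8: 0.26*22.99 + 0.74*39.098 + 1*26.982 + 3*28.085 + 8*15.999 = 274.139 g/mol.
Mass of Si per formula unit: 3 × 28.085 = 84.255 g.
Weight fraction Si = 84.255 / 274.139 = 0.3073.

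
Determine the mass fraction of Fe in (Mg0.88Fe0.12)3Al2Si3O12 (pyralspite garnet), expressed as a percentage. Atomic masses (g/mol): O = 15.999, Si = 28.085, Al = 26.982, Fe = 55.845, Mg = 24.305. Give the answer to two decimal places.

4.85 weight percent

Formula mass = 2.64*24.305 + 0.36*55.845 + 2*26.982 + 3*28.085 + 12*15.999 = 414.476 g/mol, of which 20.104 g is Fe.
So Fe makes up 20.104/414.476 = 0.0485 of the mass, i.e. 4.85%.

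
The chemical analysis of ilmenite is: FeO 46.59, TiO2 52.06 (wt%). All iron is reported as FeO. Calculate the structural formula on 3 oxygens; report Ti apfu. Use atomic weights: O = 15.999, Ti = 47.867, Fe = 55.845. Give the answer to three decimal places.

46.59 wt% FeO ÷ 71.844 g/mol = 0.64849 mol, giving 0.64849 Fe and 0.64849 O.
52.06 wt% TiO2 ÷ 79.865 g/mol = 0.65185 mol, giving 0.65185 Ti and 1.30370 O.
Oxygen sums to 1.95219; scaling by 3/1.95219 = 1.53674 puts the formula on 3 O.
Ti: 0.65185 × 1.53674 = 1.002 atoms per formula unit.

1.002 Ti apfu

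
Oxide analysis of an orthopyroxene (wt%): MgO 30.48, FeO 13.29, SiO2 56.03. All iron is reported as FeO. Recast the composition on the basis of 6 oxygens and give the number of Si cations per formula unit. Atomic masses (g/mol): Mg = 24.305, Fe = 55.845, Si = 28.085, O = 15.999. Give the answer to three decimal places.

MgO: 30.48/40.304 = 0.75625 mol → 0.75625 mol Mg, 0.75625 mol O.
FeO: 13.29/71.844 = 0.18498 mol → 0.18498 mol Fe, 0.18498 mol O.
SiO2: 56.03/60.083 = 0.93254 mol → 0.93254 mol Si, 1.86508 mol O.
Total oxygen = 2.80631 mol. Normalization factor = 6/2.80631 = 2.13804.
Si per 6 O = 0.93254 × 2.13804 = 1.994.

1.994 Si apfu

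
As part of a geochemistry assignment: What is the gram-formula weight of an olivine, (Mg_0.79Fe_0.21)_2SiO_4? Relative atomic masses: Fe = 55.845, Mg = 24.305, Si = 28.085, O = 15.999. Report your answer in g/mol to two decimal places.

153.94 g/mol

Mg: 1.58 × 24.305 = 38.4019
Fe: 0.42 × 55.845 = 23.4549
Si: 1 × 28.085 = 28.0850
O: 4 × 15.999 = 63.9960
Summing the contributions gives the formula mass.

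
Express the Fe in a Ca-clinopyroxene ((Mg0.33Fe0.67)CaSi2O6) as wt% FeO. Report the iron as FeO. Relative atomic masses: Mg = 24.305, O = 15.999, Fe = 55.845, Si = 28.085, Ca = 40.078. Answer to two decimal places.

20.25 wt%

Molar mass of (Mg0.33Fe0.67)CaSi2O6 = 0.33*24.305 + 0.67*55.845 + 1*40.078 + 2*28.085 + 6*15.999 = 237.679 g/mol.
Each formula unit contains 0.67 Fe, equivalent to 0.67/1 = 0.6700 mol FeO.
M(FeO) = 1×55.845 + 1×15.999 = 71.844 g/mol.
Mass of FeO per formula unit = 0.6700 × 71.844 = 48.135 g.
FeO wt% = 48.135 / 237.679 × 100 = 20.25%.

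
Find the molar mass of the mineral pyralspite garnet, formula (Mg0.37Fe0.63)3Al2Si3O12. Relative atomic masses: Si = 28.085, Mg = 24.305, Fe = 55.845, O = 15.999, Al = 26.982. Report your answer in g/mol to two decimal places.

462.73 g/mol

The formula mass is the sum 1.11·24.305 + 1.89·55.845 + 2·26.982 + 3·28.085 + 12·15.999.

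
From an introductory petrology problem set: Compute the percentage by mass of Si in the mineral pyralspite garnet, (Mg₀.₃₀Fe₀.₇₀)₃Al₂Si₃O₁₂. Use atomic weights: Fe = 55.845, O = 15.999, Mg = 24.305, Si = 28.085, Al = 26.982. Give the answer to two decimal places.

17.95 mass %

Molar mass of (Mg₀.₃₀Fe₀.₇₀)₃Al₂Si₃O₁₂: 0.90*24.305 + 2.10*55.845 + 2*26.982 + 3*28.085 + 12*15.999 = 469.356 g/mol.
Mass of Si per formula unit: 3 × 28.085 = 84.255 g.
Weight fraction Si = 84.255 / 469.356 = 0.1795.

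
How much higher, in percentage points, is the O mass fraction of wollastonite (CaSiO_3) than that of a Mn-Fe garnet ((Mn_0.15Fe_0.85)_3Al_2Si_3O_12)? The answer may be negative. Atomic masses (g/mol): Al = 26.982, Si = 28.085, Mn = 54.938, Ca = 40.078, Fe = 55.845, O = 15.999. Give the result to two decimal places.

First mineral: 47.997 g O in 116.160 g formula = 41.32 wt% O.
Second mineral: 191.988 g O in 497.334 g formula = 38.60 wt% O.
41.32% − 38.60% gives a difference of 2.72 percentage points.

2.72 percentage points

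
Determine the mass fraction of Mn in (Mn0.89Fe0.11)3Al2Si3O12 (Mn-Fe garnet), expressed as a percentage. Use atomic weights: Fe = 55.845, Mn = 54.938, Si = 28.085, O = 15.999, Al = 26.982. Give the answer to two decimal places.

29.61 wt%

Molar mass of (Mn0.89Fe0.11)3Al2Si3O12: 2.67×54.938 + 0.33×55.845 + 2×26.982 + 3×28.085 + 12×15.999 = 495.320 g/mol.
Mass of Mn per formula unit: 2.67 × 54.938 = 146.684 g.
Weight fraction Mn = 146.684 / 495.320 = 0.2961.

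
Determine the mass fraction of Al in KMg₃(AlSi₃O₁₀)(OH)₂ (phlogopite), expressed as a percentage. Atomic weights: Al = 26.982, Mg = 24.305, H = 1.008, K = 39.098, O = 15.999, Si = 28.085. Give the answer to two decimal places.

Molar mass of KMg₃(AlSi₃O₁₀)(OH)₂: 1*39.098 + 3*24.305 + 1*26.982 + 3*28.085 + 12*15.999 + 2*1.008 = 417.254 g/mol.
Mass of Al per formula unit: 1 × 26.982 = 26.982 g.
Weight fraction Al = 26.982 / 417.254 = 0.0647.

6.47 weight percent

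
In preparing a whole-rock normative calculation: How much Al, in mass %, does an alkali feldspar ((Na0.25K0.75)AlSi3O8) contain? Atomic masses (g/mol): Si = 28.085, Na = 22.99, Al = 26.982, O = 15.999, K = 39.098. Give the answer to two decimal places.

9.84 mass %

Formula mass = 0.25*22.99 + 0.75*39.098 + 1*26.982 + 3*28.085 + 8*15.999 = 274.300 g/mol, of which 26.982 g is Al.
So Al makes up 26.982/274.300 = 0.0984 of the mass, i.e. 9.84%.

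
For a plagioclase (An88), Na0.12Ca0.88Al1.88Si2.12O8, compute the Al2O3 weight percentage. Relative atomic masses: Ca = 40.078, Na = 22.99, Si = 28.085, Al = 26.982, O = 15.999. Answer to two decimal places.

34.69 wt%

M(Na0.12Ca0.88Al1.88Si2.12O8) = 276.286 g/mol; M(Al2O3) = 101.961 g/mol.
Moles Al2O3 per formula unit = 1.88 Al ÷ 2 = 0.9400.
Al2O3 fraction = (0.9400 × 101.961) / 276.286 = 95.843/276.286 = 0.3469.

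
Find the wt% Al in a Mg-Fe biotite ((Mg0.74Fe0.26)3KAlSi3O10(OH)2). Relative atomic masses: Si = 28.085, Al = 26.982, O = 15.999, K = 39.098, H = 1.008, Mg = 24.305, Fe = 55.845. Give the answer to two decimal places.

6.11 mass %

Formula mass = 2.22×24.305 + 0.78×55.845 + 1×39.098 + 1×26.982 + 3×28.085 + 12×15.999 + 2×1.008 = 441.855 g/mol, of which 26.982 g is Al.
So Al makes up 26.982/441.855 = 0.0611 of the mass, i.e. 6.11%.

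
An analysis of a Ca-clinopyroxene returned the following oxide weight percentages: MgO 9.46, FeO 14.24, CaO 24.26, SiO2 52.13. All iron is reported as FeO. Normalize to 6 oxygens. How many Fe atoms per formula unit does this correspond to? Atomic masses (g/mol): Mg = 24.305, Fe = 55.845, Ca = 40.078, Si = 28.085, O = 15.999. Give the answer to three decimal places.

0.457 Fe apfu

MgO (M=40.304): mol = 0.23472; Mg = 0.23472, O = 0.23472.
FeO (M=71.844): mol = 0.19821; Fe = 0.19821, O = 0.19821.
CaO (M=56.077): mol = 0.43262; Ca = 0.43262, O = 0.43262.
SiO2 (M=60.083): mol = 0.86763; Si = 0.86763, O = 1.73526.
ΣO = 2.60081; factor = 6/ΣO = 2.30697.
Fe apfu = 0.19821 × 2.30697 = 0.457.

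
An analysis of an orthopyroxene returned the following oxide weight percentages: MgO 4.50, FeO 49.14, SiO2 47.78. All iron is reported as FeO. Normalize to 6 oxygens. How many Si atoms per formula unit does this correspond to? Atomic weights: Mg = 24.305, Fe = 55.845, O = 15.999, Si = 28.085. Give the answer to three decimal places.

2.000 Si apfu

4.50 wt% MgO ÷ 40.304 g/mol = 0.11165 mol, giving 0.11165 Mg and 0.11165 O.
49.14 wt% FeO ÷ 71.844 g/mol = 0.68398 mol, giving 0.68398 Fe and 0.68398 O.
47.78 wt% SiO2 ÷ 60.083 g/mol = 0.79523 mol, giving 0.79523 Si and 1.59046 O.
Oxygen sums to 2.38609; scaling by 6/2.38609 = 2.51457 puts the formula on 6 O.
Si: 0.79523 × 2.51457 = 2.000 atoms per formula unit.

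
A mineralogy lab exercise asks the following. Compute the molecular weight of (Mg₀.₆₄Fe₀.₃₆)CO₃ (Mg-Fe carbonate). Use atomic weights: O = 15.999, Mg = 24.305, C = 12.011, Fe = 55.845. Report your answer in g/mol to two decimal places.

95.67 g/mol

The formula mass is the sum 0.64×24.305 + 0.36×55.845 + 1×12.011 + 3×15.999.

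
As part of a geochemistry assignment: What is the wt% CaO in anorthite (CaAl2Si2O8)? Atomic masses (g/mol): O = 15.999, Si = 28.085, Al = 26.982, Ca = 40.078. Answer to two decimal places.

Molar mass of CaAl2Si2O8 = 1×40.078 + 2×26.982 + 2×28.085 + 8×15.999 = 278.204 g/mol.
Each formula unit contains 1 Ca, equivalent to 1/1 = 1.0000 mol CaO.
M(CaO) = 1×40.078 + 1×15.999 = 56.077 g/mol.
Mass of CaO per formula unit = 1.0000 × 56.077 = 56.077 g.
CaO wt% = 56.077 / 278.204 × 100 = 20.16%.

20.16 wt%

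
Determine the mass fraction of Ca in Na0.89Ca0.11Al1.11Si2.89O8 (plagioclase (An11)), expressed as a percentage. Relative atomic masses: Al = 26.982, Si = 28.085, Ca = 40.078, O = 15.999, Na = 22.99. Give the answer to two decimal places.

Formula mass = 0.89×22.99 + 0.11×40.078 + 1.11×26.982 + 2.89×28.085 + 8×15.999 = 263.977 g/mol, of which 4.409 g is Ca.
So Ca makes up 4.409/263.977 = 0.0167 of the mass, i.e. 1.67%.

1.67 wt%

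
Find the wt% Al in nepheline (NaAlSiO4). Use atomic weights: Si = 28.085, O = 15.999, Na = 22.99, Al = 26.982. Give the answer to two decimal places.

Formula mass = 1×22.99 + 1×26.982 + 1×28.085 + 4×15.999 = 142.053 g/mol, of which 26.982 g is Al.
So Al makes up 26.982/142.053 = 0.1899 of the mass, i.e. 18.99%.

18.99 mass %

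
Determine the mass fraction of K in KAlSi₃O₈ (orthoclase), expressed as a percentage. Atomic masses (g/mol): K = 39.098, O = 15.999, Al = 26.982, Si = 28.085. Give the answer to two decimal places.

14.05 wt%

M(KAlSi₃O₈) = 278.327 g/mol.
K contributes 1 × 39.098 = 39.098 g per mole.
39.098/278.327 = 0.1405 → 14.05%.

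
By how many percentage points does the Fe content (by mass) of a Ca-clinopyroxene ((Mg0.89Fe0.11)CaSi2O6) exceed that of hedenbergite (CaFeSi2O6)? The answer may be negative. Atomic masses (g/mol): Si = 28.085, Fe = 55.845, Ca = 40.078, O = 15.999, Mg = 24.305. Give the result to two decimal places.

-19.72 percentage points

M((Mg0.89Fe0.11)CaSi2O6) = 220.016 g/mol, so wt% Fe = 6.143/220.016 × 100 = 2.79%.
M(CaFeSi2O6) = 248.087 g/mol, so wt% Fe = 55.845/248.087 × 100 = 22.51%.
2.79 − 22.51 = -19.72 pp.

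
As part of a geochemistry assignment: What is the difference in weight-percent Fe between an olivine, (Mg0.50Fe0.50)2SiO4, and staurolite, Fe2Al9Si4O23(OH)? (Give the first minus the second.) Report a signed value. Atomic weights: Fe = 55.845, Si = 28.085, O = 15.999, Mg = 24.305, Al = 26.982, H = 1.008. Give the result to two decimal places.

First mineral: 55.845 g Fe in 172.231 g formula = 32.42 wt% Fe.
Second mineral: 111.690 g Fe in 851.852 g formula = 13.11 wt% Fe.
32.42% − 13.11% gives a difference of 19.31 percentage points.

19.31 percentage points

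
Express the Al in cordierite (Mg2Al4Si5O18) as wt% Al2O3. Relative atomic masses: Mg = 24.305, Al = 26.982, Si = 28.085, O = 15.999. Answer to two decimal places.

Formula mass = 584.945 g/mol.
4 Al → 2.0000 mol Al2O3 per formula unit; M(Al2O3) = 101.961, so Al2O3 mass = 203.922 g.
203.922/584.945 × 100 = 34.86 wt%.

34.86 wt%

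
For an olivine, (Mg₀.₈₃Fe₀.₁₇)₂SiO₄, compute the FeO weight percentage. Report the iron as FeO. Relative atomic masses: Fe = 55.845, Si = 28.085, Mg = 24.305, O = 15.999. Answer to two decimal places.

16.13 wt%

Molar mass of (Mg₀.₈₃Fe₀.₁₇)₂SiO₄ = 1.66*24.305 + 0.34*55.845 + 1*28.085 + 4*15.999 = 151.415 g/mol.
Each formula unit contains 0.34 Fe, equivalent to 0.34/1 = 0.3400 mol FeO.
M(FeO) = 1×55.845 + 1×15.999 = 71.844 g/mol.
Mass of FeO per formula unit = 0.3400 × 71.844 = 24.427 g.
FeO wt% = 24.427 / 151.415 × 100 = 16.13%.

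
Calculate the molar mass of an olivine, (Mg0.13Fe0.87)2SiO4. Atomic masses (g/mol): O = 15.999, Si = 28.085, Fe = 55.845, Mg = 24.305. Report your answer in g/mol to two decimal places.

195.57 g/mol

The formula mass is the sum 0.26·24.305 + 1.74·55.845 + 1·28.085 + 4·15.999.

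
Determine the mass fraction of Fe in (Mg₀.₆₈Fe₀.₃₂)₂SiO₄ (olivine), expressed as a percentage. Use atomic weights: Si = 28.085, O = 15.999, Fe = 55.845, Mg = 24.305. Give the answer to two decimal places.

22.22 mass %

M((Mg₀.₆₈Fe₀.₃₂)₂SiO₄) = 160.877 g/mol.
Fe contributes 0.64 × 55.845 = 35.741 g per mole.
35.741/160.877 = 0.2222 → 22.22%.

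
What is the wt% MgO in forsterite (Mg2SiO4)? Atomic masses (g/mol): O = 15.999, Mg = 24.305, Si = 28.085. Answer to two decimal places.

57.29 wt%

M(Mg2SiO4) = 140.691 g/mol; M(MgO) = 40.304 g/mol.
Moles MgO per formula unit = 2 Mg ÷ 1 = 2.0000.
MgO fraction = (2.0000 × 40.304) / 140.691 = 80.608/140.691 = 0.5729.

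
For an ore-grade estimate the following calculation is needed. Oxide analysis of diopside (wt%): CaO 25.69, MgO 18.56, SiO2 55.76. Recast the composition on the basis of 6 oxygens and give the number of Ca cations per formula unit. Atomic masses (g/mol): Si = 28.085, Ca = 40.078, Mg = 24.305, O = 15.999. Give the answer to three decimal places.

CaO (M=56.077): mol = 0.45812; Ca = 0.45812, O = 0.45812.
MgO (M=40.304): mol = 0.46050; Mg = 0.46050, O = 0.46050.
SiO2 (M=60.083): mol = 0.92805; Si = 0.92805, O = 1.85610.
ΣO = 2.77472; factor = 6/ΣO = 2.16238.
Ca apfu = 0.45812 × 2.16238 = 0.991.

0.991 Ca apfu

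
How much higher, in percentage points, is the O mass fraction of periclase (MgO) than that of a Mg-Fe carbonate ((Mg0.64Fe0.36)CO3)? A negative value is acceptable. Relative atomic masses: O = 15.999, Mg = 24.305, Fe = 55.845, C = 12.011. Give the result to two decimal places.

M(MgO) = 40.304 g/mol, so wt% O = 15.999/40.304 × 100 = 39.70%.
M((Mg0.64Fe0.36)CO3) = 95.667 g/mol, so wt% O = 47.997/95.667 × 100 = 50.17%.
39.70 − 50.17 = -10.47 pp.

-10.47 percentage points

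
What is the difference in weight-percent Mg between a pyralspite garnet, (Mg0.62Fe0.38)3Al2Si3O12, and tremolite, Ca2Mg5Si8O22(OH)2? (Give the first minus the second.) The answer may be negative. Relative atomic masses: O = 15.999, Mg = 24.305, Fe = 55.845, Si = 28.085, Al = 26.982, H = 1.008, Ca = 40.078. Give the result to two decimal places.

M((Mg0.62Fe0.38)3Al2Si3O12) = 439.078 g/mol, so wt% Mg = 45.207/439.078 × 100 = 10.30%.
M(Ca2Mg5Si8O22(OH)2) = 812.353 g/mol, so wt% Mg = 121.525/812.353 × 100 = 14.96%.
10.30 − 14.96 = -4.66 pp.

-4.66 percentage points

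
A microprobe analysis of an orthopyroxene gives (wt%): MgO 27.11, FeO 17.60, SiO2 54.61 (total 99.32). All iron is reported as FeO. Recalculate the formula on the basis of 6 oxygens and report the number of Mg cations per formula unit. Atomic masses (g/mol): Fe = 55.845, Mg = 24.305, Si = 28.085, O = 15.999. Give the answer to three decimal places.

27.11 wt% MgO ÷ 40.304 g/mol = 0.67264 mol, giving 0.67264 Mg and 0.67264 O.
17.60 wt% FeO ÷ 71.844 g/mol = 0.24498 mol, giving 0.24498 Fe and 0.24498 O.
54.61 wt% SiO2 ÷ 60.083 g/mol = 0.90891 mol, giving 0.90891 Si and 1.81782 O.
Oxygen sums to 2.73544; scaling by 6/2.73544 = 2.19343 puts the formula on 6 O.
Mg: 0.67264 × 2.19343 = 1.475 atoms per formula unit.

1.475 Mg apfu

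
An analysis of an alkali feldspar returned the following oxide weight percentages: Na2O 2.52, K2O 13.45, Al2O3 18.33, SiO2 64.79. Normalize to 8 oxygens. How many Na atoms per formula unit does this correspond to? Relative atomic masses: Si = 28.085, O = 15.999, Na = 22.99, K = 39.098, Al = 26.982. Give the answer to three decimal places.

0.226 Na apfu

Na2O: 2.52/61.979 = 0.04066 mol → 0.08132 mol Na, 0.04066 mol O.
K2O: 13.45/94.195 = 0.14279 mol → 0.28558 mol K, 0.14279 mol O.
Al2O3: 18.33/101.961 = 0.17977 mol → 0.35954 mol Al, 0.53931 mol O.
SiO2: 64.79/60.083 = 1.07834 mol → 1.07834 mol Si, 2.15668 mol O.
Total oxygen = 2.87944 mol. Normalization factor = 8/2.87944 = 2.77832.
Na per 8 O = 0.08132 × 2.77832 = 0.226.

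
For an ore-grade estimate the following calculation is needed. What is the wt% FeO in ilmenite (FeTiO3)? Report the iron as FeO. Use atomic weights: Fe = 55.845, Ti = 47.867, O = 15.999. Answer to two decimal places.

47.36 wt%

Formula mass = 151.709 g/mol.
1 Fe → 1.0000 mol FeO per formula unit; M(FeO) = 71.844, so FeO mass = 71.844 g.
71.844/151.709 × 100 = 47.36 wt%.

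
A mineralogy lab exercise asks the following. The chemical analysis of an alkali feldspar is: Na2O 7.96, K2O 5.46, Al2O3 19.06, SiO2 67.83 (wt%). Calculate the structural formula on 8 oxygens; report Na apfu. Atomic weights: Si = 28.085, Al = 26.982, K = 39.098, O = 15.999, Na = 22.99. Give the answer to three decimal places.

7.96 wt% Na2O ÷ 61.979 g/mol = 0.12843 mol, giving 0.25686 Na and 0.12843 O.
5.46 wt% K2O ÷ 94.195 g/mol = 0.05796 mol, giving 0.11592 K and 0.05796 O.
19.06 wt% Al2O3 ÷ 101.961 g/mol = 0.18693 mol, giving 0.37386 Al and 0.56079 O.
67.83 wt% SiO2 ÷ 60.083 g/mol = 1.12894 mol, giving 1.12894 Si and 2.25788 O.
Oxygen sums to 3.00506; scaling by 8/3.00506 = 2.66218 puts the formula on 8 O.
Na: 0.25686 × 2.66218 = 0.684 atoms per formula unit.

0.684 Na apfu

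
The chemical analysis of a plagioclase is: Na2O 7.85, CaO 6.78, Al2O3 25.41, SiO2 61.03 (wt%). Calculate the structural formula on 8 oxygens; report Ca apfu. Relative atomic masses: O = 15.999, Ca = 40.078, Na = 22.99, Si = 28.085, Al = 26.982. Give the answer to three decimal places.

Na2O (M=61.979): mol = 0.12666; Na = 0.25332, O = 0.12666.
CaO (M=56.077): mol = 0.12091; Ca = 0.12091, O = 0.12091.
Al2O3 (M=101.961): mol = 0.24921; Al = 0.49842, O = 0.74763.
SiO2 (M=60.083): mol = 1.01576; Si = 1.01576, O = 2.03152.
ΣO = 3.02672; factor = 8/ΣO = 2.64313.
Ca apfu = 0.12091 × 2.64313 = 0.320.

0.320 Ca apfu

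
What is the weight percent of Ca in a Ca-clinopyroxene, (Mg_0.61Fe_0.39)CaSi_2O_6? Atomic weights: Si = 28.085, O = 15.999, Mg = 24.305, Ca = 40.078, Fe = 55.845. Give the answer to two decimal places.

17.51 weight percent

Formula mass = 0.61×24.305 + 0.39×55.845 + 1×40.078 + 2×28.085 + 6×15.999 = 228.848 g/mol, of which 40.078 g is Ca.
So Ca makes up 40.078/228.848 = 0.1751 of the mass, i.e. 17.51%.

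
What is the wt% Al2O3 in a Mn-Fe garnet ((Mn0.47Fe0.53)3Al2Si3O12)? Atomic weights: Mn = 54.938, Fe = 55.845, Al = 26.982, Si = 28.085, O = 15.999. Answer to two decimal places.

Molar mass of (Mn0.47Fe0.53)3Al2Si3O12 = 1.41·54.938 + 1.59·55.845 + 2·26.982 + 3·28.085 + 12·15.999 = 496.463 g/mol.
Each formula unit contains 2 Al, equivalent to 2/2 = 1.0000 mol Al2O3.
M(Al2O3) = 2×26.982 + 3×15.999 = 101.961 g/mol.
Mass of Al2O3 per formula unit = 1.0000 × 101.961 = 101.961 g.
Al2O3 wt% = 101.961 / 496.463 × 100 = 20.54%.

20.54 wt%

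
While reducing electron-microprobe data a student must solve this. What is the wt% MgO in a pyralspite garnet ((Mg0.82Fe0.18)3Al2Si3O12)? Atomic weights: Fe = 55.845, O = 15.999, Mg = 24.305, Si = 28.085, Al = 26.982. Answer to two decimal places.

23.60 wt%

Formula mass = 420.154 g/mol.
2.46 Mg → 2.4600 mol MgO per formula unit; M(MgO) = 40.304, so MgO mass = 99.148 g.
99.148/420.154 × 100 = 23.60 wt%.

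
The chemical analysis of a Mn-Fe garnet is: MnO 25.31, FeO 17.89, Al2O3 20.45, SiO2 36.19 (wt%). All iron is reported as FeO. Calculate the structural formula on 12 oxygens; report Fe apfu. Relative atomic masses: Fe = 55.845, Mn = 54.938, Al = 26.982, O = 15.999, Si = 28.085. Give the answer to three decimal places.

1.239 Fe apfu

MnO (M=70.937): mol = 0.35680; Mn = 0.35680, O = 0.35680.
FeO (M=71.844): mol = 0.24901; Fe = 0.24901, O = 0.24901.
Al2O3 (M=101.961): mol = 0.20057; Al = 0.40114, O = 0.60171.
SiO2 (M=60.083): mol = 0.60233; Si = 0.60233, O = 1.20466.
ΣO = 2.41218; factor = 12/ΣO = 4.97475.
Fe apfu = 0.24901 × 4.97475 = 1.239.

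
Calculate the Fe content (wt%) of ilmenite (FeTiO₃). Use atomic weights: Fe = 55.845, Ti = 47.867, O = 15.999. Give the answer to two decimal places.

36.81 wt%

M(FeTiO₃) = 151.709 g/mol.
Fe contributes 1 × 55.845 = 55.845 g per mole.
55.845/151.709 = 0.3681 → 36.81%.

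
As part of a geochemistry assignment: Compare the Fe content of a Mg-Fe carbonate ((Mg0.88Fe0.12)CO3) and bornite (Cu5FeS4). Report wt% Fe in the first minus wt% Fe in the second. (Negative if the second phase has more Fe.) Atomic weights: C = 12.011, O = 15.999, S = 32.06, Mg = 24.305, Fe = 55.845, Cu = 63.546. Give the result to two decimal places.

First mineral: 6.701 g Fe in 88.098 g formula = 7.61 wt% Fe.
Second mineral: 55.845 g Fe in 501.815 g formula = 11.13 wt% Fe.
7.61% − 11.13% gives a difference of -3.52 percentage points.

-3.52 percentage points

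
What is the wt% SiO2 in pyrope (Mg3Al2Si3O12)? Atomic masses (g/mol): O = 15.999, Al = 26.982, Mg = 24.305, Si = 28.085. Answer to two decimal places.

Molar mass of Mg3Al2Si3O12 = 3*24.305 + 2*26.982 + 3*28.085 + 12*15.999 = 403.122 g/mol.
Each formula unit contains 3 Si, equivalent to 3/1 = 3.0000 mol SiO2.
M(SiO2) = 1×28.085 + 2×15.999 = 60.083 g/mol.
Mass of SiO2 per formula unit = 3.0000 × 60.083 = 180.249 g.
SiO2 wt% = 180.249 / 403.122 × 100 = 44.71%.

44.71 wt%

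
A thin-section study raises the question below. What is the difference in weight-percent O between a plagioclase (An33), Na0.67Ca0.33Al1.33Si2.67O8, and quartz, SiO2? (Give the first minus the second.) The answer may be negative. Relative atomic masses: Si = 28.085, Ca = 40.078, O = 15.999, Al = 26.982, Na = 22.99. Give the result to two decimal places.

O in Na0.67Ca0.33Al1.33Si2.67O8: molar mass 267.494 g/mol; 8×15.999 = 127.992 g → 47.85 wt%.
O in SiO2: molar mass 60.083 g/mol; 2×15.999 = 31.998 g → 53.26 wt%.
Difference = 47.85 − 53.26 = -5.41 percentage points.

-5.41 percentage points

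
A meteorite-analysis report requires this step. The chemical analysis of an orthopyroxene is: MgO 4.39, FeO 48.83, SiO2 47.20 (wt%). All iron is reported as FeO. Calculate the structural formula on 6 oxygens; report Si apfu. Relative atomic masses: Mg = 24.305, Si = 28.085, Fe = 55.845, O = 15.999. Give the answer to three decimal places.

1.997 Si apfu

4.39 wt% MgO ÷ 40.304 g/mol = 0.10892 mol, giving 0.10892 Mg and 0.10892 O.
48.83 wt% FeO ÷ 71.844 g/mol = 0.67967 mol, giving 0.67967 Fe and 0.67967 O.
47.20 wt% SiO2 ÷ 60.083 g/mol = 0.78558 mol, giving 0.78558 Si and 1.57116 O.
Oxygen sums to 2.35975; scaling by 6/2.35975 = 2.54264 puts the formula on 6 O.
Si: 0.78558 × 2.54264 = 1.997 atoms per formula unit.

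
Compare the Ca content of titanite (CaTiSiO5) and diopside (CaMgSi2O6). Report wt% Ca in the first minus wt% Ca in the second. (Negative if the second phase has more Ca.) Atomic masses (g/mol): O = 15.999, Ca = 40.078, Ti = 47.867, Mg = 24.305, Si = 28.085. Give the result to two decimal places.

1.94 percentage points

Ca in CaTiSiO5: molar mass 196.025 g/mol; 1×40.078 = 40.078 g → 20.45 wt%.
Ca in CaMgSi2O6: molar mass 216.547 g/mol; 1×40.078 = 40.078 g → 18.51 wt%.
Difference = 20.45 − 18.51 = 1.94 percentage points.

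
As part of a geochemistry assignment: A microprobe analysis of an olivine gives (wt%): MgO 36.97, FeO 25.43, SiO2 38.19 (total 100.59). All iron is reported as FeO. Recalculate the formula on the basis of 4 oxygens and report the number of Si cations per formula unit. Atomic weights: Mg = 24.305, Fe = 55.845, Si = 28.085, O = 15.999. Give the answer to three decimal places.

1.000 Si apfu

MgO (M=40.304): mol = 0.91728; Mg = 0.91728, O = 0.91728.
FeO (M=71.844): mol = 0.35396; Fe = 0.35396, O = 0.35396.
SiO2 (M=60.083): mol = 0.63562; Si = 0.63562, O = 1.27124.
ΣO = 2.54248; factor = 4/ΣO = 1.57327.
Si apfu = 0.63562 × 1.57327 = 1.000.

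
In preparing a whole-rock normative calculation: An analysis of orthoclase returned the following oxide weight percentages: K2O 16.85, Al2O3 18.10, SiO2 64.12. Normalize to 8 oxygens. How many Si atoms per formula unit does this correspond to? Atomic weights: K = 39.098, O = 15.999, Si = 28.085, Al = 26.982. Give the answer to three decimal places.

3.000 Si apfu

K2O: 16.85/94.195 = 0.17888 mol → 0.35776 mol K, 0.17888 mol O.
Al2O3: 18.10/101.961 = 0.17752 mol → 0.35504 mol Al, 0.53256 mol O.
SiO2: 64.12/60.083 = 1.06719 mol → 1.06719 mol Si, 2.13438 mol O.
Total oxygen = 2.84582 mol. Normalization factor = 8/2.84582 = 2.81114.
Si per 8 O = 1.06719 × 2.81114 = 3.000.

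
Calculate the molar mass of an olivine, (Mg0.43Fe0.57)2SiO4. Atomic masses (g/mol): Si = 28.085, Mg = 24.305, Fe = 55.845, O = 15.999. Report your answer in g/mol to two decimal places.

176.65 g/mol

The formula mass is the sum 0.86×24.305 + 1.14×55.845 + 1×28.085 + 4×15.999.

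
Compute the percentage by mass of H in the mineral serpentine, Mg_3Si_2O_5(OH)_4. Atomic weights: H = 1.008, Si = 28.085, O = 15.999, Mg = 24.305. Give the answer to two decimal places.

Molar mass of Mg_3Si_2O_5(OH)_4: 3·24.305 + 2·28.085 + 9·15.999 + 4·1.008 = 277.108 g/mol.
Mass of H per formula unit: 4 × 1.008 = 4.032 g.
Weight fraction H = 4.032 / 277.108 = 0.0146.

1.46 mass %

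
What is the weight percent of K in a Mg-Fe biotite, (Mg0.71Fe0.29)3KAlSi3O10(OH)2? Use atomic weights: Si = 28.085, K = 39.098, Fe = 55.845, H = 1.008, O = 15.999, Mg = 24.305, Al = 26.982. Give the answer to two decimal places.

8.79 weight percent

Formula mass = 2.13*24.305 + 0.87*55.845 + 1*39.098 + 1*26.982 + 3*28.085 + 12*15.999 + 2*1.008 = 444.694 g/mol, of which 39.098 g is K.
So K makes up 39.098/444.694 = 0.0879 of the mass, i.e. 8.79%.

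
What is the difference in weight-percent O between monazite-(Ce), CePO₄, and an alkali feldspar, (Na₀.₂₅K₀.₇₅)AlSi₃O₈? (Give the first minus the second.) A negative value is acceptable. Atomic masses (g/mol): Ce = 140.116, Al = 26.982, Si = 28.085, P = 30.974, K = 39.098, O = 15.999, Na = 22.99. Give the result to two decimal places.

O in CePO₄: molar mass 235.086 g/mol; 4×15.999 = 63.996 g → 27.22 wt%.
O in (Na₀.₂₅K₀.₇₅)AlSi₃O₈: molar mass 274.300 g/mol; 8×15.999 = 127.992 g → 46.66 wt%.
Difference = 27.22 − 46.66 = -19.44 percentage points.

-19.44 percentage points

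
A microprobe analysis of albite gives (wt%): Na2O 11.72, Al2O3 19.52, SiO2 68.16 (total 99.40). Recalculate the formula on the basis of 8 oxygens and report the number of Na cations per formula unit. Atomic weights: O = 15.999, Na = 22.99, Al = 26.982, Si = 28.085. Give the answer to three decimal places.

Na2O: 11.72/61.979 = 0.18910 mol → 0.37820 mol Na, 0.18910 mol O.
Al2O3: 19.52/101.961 = 0.19145 mol → 0.38290 mol Al, 0.57435 mol O.
SiO2: 68.16/60.083 = 1.13443 mol → 1.13443 mol Si, 2.26886 mol O.
Total oxygen = 3.03231 mol. Normalization factor = 8/3.03231 = 2.63825.
Na per 8 O = 0.37820 × 2.63825 = 0.998.

0.998 Na apfu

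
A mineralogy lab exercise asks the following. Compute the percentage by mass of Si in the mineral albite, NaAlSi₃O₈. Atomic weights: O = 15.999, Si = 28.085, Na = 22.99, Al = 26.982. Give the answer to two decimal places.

32.13 wt%

Formula mass = 1·22.99 + 1·26.982 + 3·28.085 + 8·15.999 = 262.219 g/mol, of which 84.255 g is Si.
So Si makes up 84.255/262.219 = 0.3213 of the mass, i.e. 32.13%.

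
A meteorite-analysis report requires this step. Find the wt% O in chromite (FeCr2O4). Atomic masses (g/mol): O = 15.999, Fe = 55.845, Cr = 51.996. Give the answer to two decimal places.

Molar mass of FeCr2O4: 1×55.845 + 2×51.996 + 4×15.999 = 223.833 g/mol.
Mass of O per formula unit: 4 × 15.999 = 63.996 g.
Weight fraction O = 63.996 / 223.833 = 0.2859.

28.59 weight percent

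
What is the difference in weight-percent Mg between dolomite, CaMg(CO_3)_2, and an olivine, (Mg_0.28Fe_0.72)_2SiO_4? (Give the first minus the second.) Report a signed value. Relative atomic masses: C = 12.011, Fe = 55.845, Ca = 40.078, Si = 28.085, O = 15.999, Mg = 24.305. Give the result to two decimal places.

5.87 percentage points

First mineral: 24.305 g Mg in 184.399 g formula = 13.18 wt% Mg.
Second mineral: 13.611 g Mg in 186.109 g formula = 7.31 wt% Mg.
13.18% − 7.31% gives a difference of 5.87 percentage points.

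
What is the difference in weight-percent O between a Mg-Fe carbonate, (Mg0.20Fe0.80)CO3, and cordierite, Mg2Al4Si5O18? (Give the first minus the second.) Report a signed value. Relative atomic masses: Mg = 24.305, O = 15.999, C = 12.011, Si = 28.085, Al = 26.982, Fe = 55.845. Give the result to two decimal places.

-5.42 percentage points

M((Mg0.20Fe0.80)CO3) = 109.545 g/mol, so wt% O = 47.997/109.545 × 100 = 43.81%.
M(Mg2Al4Si5O18) = 584.945 g/mol, so wt% O = 287.982/584.945 × 100 = 49.23%.
43.81 − 49.23 = -5.42 pp.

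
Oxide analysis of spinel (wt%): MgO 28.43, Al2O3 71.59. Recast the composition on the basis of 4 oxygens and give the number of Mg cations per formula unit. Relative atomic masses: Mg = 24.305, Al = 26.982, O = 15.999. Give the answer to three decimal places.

MgO (M=40.304): mol = 0.70539; Mg = 0.70539, O = 0.70539.
Al2O3 (M=101.961): mol = 0.70213; Al = 1.40426, O = 2.10639.
ΣO = 2.81178; factor = 4/ΣO = 1.42259.
Mg apfu = 0.70539 × 1.42259 = 1.003.

1.003 Mg apfu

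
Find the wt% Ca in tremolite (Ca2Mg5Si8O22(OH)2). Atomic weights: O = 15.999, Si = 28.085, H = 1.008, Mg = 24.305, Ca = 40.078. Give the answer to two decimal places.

Formula mass = 2*40.078 + 5*24.305 + 8*28.085 + 24*15.999 + 2*1.008 = 812.353 g/mol, of which 80.156 g is Ca.
So Ca makes up 80.156/812.353 = 0.0987 of the mass, i.e. 9.87%.

9.87 mass %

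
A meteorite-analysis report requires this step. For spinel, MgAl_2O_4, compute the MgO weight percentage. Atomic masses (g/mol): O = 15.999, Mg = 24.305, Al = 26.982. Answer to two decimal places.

28.33 wt%

M(MgAl_2O_4) = 142.265 g/mol; M(MgO) = 40.304 g/mol.
Moles MgO per formula unit = 1 Mg ÷ 1 = 1.0000.
MgO fraction = (1.0000 × 40.304) / 142.265 = 40.304/142.265 = 0.2833.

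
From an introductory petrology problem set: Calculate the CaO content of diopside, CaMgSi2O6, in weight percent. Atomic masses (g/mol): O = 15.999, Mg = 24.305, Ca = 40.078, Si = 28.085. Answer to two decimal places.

Formula mass = 216.547 g/mol.
1 Ca → 1.0000 mol CaO per formula unit; M(CaO) = 56.077, so CaO mass = 56.077 g.
56.077/216.547 × 100 = 25.90 wt%.

25.90 wt%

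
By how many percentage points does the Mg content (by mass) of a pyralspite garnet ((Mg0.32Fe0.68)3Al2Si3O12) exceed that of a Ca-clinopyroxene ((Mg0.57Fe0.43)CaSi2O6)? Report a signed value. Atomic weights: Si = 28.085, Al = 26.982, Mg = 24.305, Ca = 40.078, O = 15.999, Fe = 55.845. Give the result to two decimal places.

M((Mg0.32Fe0.68)3Al2Si3O12) = 467.464 g/mol, so wt% Mg = 23.333/467.464 × 100 = 4.99%.
M((Mg0.57Fe0.43)CaSi2O6) = 230.109 g/mol, so wt% Mg = 13.854/230.109 × 100 = 6.02%.
4.99 − 6.02 = -1.03 pp.

-1.03 percentage points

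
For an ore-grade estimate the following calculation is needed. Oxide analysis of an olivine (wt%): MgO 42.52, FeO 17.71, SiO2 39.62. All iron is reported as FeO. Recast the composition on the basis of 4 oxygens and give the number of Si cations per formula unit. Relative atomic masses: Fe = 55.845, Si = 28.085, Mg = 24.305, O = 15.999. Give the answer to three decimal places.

1.007 Si apfu

MgO: 42.52/40.304 = 1.05498 mol → 1.05498 mol Mg, 1.05498 mol O.
FeO: 17.71/71.844 = 0.24651 mol → 0.24651 mol Fe, 0.24651 mol O.
SiO2: 39.62/60.083 = 0.65942 mol → 0.65942 mol Si, 1.31884 mol O.
Total oxygen = 2.62033 mol. Normalization factor = 4/2.62033 = 1.52653.
Si per 4 O = 0.65942 × 1.52653 = 1.007.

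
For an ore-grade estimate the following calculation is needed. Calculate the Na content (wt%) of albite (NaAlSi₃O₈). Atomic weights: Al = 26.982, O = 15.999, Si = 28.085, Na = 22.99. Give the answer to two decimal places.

Formula mass = 1×22.99 + 1×26.982 + 3×28.085 + 8×15.999 = 262.219 g/mol, of which 22.990 g is Na.
So Na makes up 22.990/262.219 = 0.0877 of the mass, i.e. 8.77%.

8.77 wt%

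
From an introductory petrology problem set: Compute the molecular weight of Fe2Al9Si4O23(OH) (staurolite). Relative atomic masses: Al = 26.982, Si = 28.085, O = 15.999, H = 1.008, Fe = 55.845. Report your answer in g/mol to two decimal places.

851.85 g/mol

M = 2·55.845 + 9·26.982 + 4·28.085 + 24·15.999 + 1·1.008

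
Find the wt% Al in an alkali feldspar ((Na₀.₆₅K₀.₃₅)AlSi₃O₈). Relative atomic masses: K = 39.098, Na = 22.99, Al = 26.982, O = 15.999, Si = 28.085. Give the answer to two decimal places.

10.07 weight percent

M((Na₀.₆₅K₀.₃₅)AlSi₃O₈) = 267.857 g/mol.
Al contributes 1 × 26.982 = 26.982 g per mole.
26.982/267.857 = 0.1007 → 10.07%.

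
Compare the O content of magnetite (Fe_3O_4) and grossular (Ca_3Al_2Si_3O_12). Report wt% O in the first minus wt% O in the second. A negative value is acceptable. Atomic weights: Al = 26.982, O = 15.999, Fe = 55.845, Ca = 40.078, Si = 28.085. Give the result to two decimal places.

-14.98 percentage points

First mineral: 63.996 g O in 231.531 g formula = 27.64 wt% O.
Second mineral: 191.988 g O in 450.441 g formula = 42.62 wt% O.
27.64% − 42.62% gives a difference of -14.98 percentage points.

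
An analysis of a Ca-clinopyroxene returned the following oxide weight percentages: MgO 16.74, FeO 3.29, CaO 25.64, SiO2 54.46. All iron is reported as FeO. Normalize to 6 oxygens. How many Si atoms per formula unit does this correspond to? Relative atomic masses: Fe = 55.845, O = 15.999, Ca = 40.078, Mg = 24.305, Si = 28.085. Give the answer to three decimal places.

1.991 Si apfu

MgO: 16.74/40.304 = 0.41534 mol → 0.41534 mol Mg, 0.41534 mol O.
FeO: 3.29/71.844 = 0.04579 mol → 0.04579 mol Fe, 0.04579 mol O.
CaO: 25.64/56.077 = 0.45723 mol → 0.45723 mol Ca, 0.45723 mol O.
SiO2: 54.46/60.083 = 0.90641 mol → 0.90641 mol Si, 1.81282 mol O.
Total oxygen = 2.73118 mol. Normalization factor = 6/2.73118 = 2.19685.
Si per 6 O = 0.90641 × 2.19685 = 1.991.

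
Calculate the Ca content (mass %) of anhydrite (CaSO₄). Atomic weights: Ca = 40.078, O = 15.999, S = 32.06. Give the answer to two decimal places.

29.44 mass %

Formula mass = 1·40.078 + 1·32.06 + 4·15.999 = 136.134 g/mol, of which 40.078 g is Ca.
So Ca makes up 40.078/136.134 = 0.2944 of the mass, i.e. 29.44%.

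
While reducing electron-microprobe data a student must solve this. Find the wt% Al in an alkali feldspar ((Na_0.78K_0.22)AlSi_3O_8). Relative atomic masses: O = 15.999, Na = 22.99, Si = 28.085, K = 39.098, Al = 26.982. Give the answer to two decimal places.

Formula mass = 0.78·22.99 + 0.22·39.098 + 1·26.982 + 3·28.085 + 8·15.999 = 265.763 g/mol, of which 26.982 g is Al.
So Al makes up 26.982/265.763 = 0.1015 of the mass, i.e. 10.15%.

10.15 mass %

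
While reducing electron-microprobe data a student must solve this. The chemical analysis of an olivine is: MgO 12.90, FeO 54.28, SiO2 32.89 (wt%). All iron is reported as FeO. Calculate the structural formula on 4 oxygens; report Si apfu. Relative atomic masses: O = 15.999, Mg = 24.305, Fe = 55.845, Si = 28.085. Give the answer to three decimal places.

12.90 wt% MgO ÷ 40.304 g/mol = 0.32007 mol, giving 0.32007 Mg and 0.32007 O.
54.28 wt% FeO ÷ 71.844 g/mol = 0.75553 mol, giving 0.75553 Fe and 0.75553 O.
32.89 wt% SiO2 ÷ 60.083 g/mol = 0.54741 mol, giving 0.54741 Si and 1.09482 O.
Oxygen sums to 2.17042; scaling by 4/2.17042 = 1.84296 puts the formula on 4 O.
Si: 0.54741 × 1.84296 = 1.009 atoms per formula unit.

1.009 Si apfu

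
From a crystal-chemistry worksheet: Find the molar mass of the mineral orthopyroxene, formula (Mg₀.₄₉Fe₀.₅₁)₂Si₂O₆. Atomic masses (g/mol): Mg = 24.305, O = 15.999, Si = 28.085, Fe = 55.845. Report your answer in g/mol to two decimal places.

232.94 g/mol

Mg: 0.98 × 24.305 = 23.8189
Fe: 1.02 × 55.845 = 56.9619
Si: 2 × 28.085 = 56.1700
O: 6 × 15.999 = 95.9940
Summing the contributions gives the formula mass.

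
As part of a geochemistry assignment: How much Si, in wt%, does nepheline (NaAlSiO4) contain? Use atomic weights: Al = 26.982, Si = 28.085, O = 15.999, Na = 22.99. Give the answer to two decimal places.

M(NaAlSiO4) = 142.053 g/mol.
Si contributes 1 × 28.085 = 28.085 g per mole.
28.085/142.053 = 0.1977 → 19.77%.

19.77 wt%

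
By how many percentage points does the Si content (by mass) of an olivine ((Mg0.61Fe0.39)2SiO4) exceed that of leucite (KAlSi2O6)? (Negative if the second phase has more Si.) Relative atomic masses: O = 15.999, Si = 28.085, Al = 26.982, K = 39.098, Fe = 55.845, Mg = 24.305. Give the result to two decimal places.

-8.75 percentage points

Si in (Mg0.61Fe0.39)2SiO4: molar mass 165.292 g/mol; 1×28.085 = 28.085 g → 16.99 wt%.
Si in KAlSi2O6: molar mass 218.244 g/mol; 2×28.085 = 56.170 g → 25.74 wt%.
Difference = 16.99 − 25.74 = -8.75 percentage points.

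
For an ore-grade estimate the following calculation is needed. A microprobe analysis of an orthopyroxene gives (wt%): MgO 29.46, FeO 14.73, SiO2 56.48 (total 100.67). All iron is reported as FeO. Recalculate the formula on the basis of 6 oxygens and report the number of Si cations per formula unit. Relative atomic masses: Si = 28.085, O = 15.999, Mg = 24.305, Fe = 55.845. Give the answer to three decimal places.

29.46 wt% MgO ÷ 40.304 g/mol = 0.73094 mol, giving 0.73094 Mg and 0.73094 O.
14.73 wt% FeO ÷ 71.844 g/mol = 0.20503 mol, giving 0.20503 Fe and 0.20503 O.
56.48 wt% SiO2 ÷ 60.083 g/mol = 0.94003 mol, giving 0.94003 Si and 1.88006 O.
Oxygen sums to 2.81603; scaling by 6/2.81603 = 2.13066 puts the formula on 6 O.
Si: 0.94003 × 2.13066 = 2.003 atoms per formula unit.

2.003 Si apfu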